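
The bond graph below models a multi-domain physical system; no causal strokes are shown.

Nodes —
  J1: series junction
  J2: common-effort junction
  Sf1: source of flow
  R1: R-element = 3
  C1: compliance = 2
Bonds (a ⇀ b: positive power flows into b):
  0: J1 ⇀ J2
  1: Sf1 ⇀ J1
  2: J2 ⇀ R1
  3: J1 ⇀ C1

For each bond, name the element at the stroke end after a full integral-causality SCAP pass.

β1 stroke→Sf1  (Sf1 fixes flow; stroke at Sf1)
β0 stroke→J1  (common-f at J1 fixed by 1)
β3 stroke→J1  (1-jn J1 has f-setter on 1)
β2 stroke→J2  (J2 needs exactly one e-in)

bond 0 stroke at J1
bond 1 stroke at Sf1
bond 2 stroke at J2
bond 3 stroke at J1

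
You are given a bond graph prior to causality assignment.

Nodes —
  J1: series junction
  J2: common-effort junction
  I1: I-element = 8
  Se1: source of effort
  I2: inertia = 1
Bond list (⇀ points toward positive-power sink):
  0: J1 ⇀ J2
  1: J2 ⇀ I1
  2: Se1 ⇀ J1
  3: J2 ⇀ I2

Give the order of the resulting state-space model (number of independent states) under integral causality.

#2 |J1  (source Se1 imposes e)
#0 |J2  (J1: last free bond brings flow in)
#1 |I1  (J2: bond 0 brought effort, rest push out)
#3 |I2  (common-e at J2 fixed by 0)

2  (I1, I2 all integral)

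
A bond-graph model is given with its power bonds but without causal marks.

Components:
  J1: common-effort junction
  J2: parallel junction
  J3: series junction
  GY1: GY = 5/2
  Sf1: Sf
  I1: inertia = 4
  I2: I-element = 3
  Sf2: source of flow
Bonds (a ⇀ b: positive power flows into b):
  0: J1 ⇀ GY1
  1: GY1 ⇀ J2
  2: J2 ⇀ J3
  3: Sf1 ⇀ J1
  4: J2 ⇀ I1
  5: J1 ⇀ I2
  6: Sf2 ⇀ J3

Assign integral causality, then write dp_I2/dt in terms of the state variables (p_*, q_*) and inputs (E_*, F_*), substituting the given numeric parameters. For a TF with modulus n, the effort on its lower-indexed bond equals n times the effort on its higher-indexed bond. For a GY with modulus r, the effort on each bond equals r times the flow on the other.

dp_I2/dt = 5*F_Sf2/2 + 5*p_I1/8

bond 3 →Sf1  (Sf1 fixes flow; stroke at Sf1)
bond 6 →Sf2  (Sf2: flow source, stroke at near end)
bond 2 →J3  (1-jn J3 has f-setter on 6)
bond 4 →I1  (I1 integral (f out))
bond 1 →J2  (J2: last free bond brings effort in)
bond 0 →J1  (GY1 both-in/both-out from 1)
bond 5 →I2  (J1 effort already set via bond 0)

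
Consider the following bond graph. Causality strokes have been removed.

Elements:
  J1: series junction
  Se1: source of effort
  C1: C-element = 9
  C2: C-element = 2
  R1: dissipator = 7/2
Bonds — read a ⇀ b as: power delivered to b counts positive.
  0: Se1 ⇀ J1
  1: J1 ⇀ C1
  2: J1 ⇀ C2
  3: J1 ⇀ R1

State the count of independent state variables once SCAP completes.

#0 stroke at J1  (Se1 (Se) sets effort on bond)
#1 stroke at J1  (C1 outputs effort q/C1)
#2 stroke at J1  (C2: C, integral causality)
#3 stroke at R1  (J1 needs exactly one f-in)

2  (C1, C2 all integral)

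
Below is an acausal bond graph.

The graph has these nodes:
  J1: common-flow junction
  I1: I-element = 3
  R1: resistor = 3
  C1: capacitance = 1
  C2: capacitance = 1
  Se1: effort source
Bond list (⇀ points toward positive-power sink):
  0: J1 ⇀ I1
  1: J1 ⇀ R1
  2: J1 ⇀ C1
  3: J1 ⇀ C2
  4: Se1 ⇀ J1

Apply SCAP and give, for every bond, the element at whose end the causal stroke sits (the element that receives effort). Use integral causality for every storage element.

#0 →I1
#1 →J1
#2 →J1
#3 →J1
#4 →J1

b4 stroke at J1  (Se1: effort source, stroke at far end)
b0 stroke at I1  (I1: I, integral causality)
b1 stroke at J1  (1-jn J1 has f-setter on 0)
b2 stroke at J1  (J1 flow already set via bond 0)
b3 stroke at J1  (J1: bond 0 brought flow, rest push out)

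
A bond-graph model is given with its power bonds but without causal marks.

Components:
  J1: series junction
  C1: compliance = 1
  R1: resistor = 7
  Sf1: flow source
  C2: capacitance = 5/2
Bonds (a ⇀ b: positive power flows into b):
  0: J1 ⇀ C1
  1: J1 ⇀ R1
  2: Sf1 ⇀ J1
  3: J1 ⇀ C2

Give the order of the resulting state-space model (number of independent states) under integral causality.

#2 stroke at Sf1  (Sf1 (Sf) sets flow on bond)
#0 stroke at J1  (J1 flow already set via bond 2)
#1 stroke at J1  (common-f at J1 fixed by 2)
#3 stroke at J1  (J1 flow already set via bond 2)

2  (C1, C2 all integral)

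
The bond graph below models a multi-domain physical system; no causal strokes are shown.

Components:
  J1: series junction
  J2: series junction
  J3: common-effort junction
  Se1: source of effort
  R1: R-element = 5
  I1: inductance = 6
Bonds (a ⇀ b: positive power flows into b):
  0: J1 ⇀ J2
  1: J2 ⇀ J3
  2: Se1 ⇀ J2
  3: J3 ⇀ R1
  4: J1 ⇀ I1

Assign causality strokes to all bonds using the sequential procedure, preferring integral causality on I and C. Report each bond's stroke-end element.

b2 |J2  (Se1 fixes effort; stroke away)
b4 |I1  (I1 outputs flow p/I1)
b0 |J1  (1-jn J1 has f-setter on 4)
b1 |J2  (J2 flow already set via bond 0)
b3 |J3  (only one effort-in slot at J3)

bond 0 stroke→J1
bond 1 stroke→J2
bond 2 stroke→J2
bond 3 stroke→J3
bond 4 stroke→I1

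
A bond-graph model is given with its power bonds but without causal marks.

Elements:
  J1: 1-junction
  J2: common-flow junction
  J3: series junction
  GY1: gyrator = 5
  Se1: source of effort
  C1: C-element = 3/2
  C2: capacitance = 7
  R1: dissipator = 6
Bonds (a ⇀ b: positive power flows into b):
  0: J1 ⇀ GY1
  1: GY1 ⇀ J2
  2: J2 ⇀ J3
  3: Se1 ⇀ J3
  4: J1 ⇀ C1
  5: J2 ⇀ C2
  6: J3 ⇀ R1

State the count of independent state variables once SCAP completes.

2  (C1, C2 all integral)

bond 3 stroke→J3  (Se1: effort source, stroke at far end)
bond 4 stroke→J1  (C1 outputs effort q/C1)
bond 0 stroke→GY1  (closing 1-jn rule on J1)
bond 1 stroke→GY1  (GY GY1: same side as bond 0)
bond 2 stroke→J2  (1-jn J2 has f-setter on 1)
bond 5 stroke→J2  (J2 flow already set via bond 1)
bond 6 stroke→J3  (common-f at J3 fixed by 2)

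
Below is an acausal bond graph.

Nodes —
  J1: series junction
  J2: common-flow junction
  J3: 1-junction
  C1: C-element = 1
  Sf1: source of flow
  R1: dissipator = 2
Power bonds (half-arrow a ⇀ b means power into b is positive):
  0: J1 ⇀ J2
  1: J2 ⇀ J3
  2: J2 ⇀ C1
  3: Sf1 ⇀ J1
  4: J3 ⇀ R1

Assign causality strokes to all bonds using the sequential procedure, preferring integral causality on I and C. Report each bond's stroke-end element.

#0 stroke at J1
#1 stroke at J2
#2 stroke at J2
#3 stroke at Sf1
#4 stroke at J3

bond 3 |Sf1  (Sf1 fixes flow; stroke at Sf1)
bond 0 |J1  (J1: bond 3 brought flow, rest push out)
bond 1 |J2  (common-f at J2 fixed by 0)
bond 2 |J2  (common-f at J2 fixed by 0)
bond 4 |J3  (J3: bond 1 brought flow, rest push out)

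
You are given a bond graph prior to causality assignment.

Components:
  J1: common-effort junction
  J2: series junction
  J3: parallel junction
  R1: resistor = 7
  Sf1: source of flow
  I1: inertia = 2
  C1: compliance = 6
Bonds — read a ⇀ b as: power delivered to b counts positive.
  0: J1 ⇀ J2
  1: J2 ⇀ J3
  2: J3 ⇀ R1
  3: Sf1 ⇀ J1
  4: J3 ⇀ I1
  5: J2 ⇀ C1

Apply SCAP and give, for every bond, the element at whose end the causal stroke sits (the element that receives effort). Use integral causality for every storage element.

#0 stroke at J1
#1 stroke at J2
#2 stroke at J3
#3 stroke at Sf1
#4 stroke at I1
#5 stroke at J2

bond 3 stroke at Sf1  (Sf1 (Sf) sets flow on bond)
bond 0 stroke at J1  (only one effort-in slot at J1)
bond 1 stroke at J2  (J2 flow already set via bond 0)
bond 5 stroke at J2  (J2: bond 0 brought flow, rest push out)
bond 4 stroke at I1  (I1: I, integral causality)
bond 2 stroke at J3  (closing 0-jn rule on J3)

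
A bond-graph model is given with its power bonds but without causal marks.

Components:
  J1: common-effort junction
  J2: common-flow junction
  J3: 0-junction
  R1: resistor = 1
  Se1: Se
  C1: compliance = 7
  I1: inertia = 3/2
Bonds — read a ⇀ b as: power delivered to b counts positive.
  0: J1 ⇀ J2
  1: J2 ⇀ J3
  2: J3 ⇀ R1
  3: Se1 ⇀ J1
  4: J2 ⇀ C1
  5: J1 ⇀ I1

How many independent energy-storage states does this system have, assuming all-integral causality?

2  (C1, I1 all integral)

β3 |J1  (source Se1 imposes e)
β0 |J2  (common-e at J1 fixed by 3)
β5 |I1  (J1: bond 3 brought effort, rest push out)
β4 |J2  (prefer integral on C1)
β1 |J3  (closing 1-jn rule on J2)
β2 |R1  (common-e at J3 fixed by 1)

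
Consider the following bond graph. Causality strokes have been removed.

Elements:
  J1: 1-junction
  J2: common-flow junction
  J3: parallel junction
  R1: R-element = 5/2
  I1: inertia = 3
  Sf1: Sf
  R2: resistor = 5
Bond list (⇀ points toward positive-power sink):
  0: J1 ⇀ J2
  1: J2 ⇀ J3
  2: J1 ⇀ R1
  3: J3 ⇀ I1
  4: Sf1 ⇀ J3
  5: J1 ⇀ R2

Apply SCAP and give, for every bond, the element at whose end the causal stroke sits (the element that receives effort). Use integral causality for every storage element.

b0 stroke at J2
b1 stroke at J3
b2 stroke at J1
b3 stroke at I1
b4 stroke at Sf1
b5 stroke at J1

#4 |Sf1  (Sf1 fixes flow; stroke at Sf1)
#3 |I1  (I1 outputs flow p/I1)
#1 |J3  (J3 needs exactly one e-in)
#0 |J2  (J2 flow already set via bond 1)
#2 |J1  (common-f at J1 fixed by 0)
#5 |J1  (1-jn J1 has f-setter on 0)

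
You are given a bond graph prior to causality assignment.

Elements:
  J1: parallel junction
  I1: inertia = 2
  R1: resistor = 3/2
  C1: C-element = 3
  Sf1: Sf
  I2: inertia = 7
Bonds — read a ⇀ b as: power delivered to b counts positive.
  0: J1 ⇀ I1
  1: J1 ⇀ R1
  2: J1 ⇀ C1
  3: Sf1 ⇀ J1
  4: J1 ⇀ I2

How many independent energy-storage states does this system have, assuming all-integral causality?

3  (C1, I1, I2 all integral)

b3 stroke at Sf1  (Sf1 fixes flow; stroke at Sf1)
b0 stroke at I1  (prefer integral on I1)
b2 stroke at J1  (C1 outputs effort q/C1)
b1 stroke at R1  (0-jn J1 has e-setter on 2)
b4 stroke at I2  (common-e at J1 fixed by 2)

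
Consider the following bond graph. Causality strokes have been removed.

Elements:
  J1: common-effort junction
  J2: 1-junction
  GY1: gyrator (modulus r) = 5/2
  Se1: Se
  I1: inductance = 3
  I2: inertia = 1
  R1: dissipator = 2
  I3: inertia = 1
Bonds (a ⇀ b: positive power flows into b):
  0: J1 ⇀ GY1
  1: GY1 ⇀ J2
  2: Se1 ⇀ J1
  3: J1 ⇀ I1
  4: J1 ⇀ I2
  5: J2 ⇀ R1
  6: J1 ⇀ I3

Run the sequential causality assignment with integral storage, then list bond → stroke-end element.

β2 →J1  (source Se1 imposes e)
β0 →GY1  (0-jn J1 has e-setter on 2)
β3 →I1  (J1 effort already set via bond 2)
β4 →I2  (common-e at J1 fixed by 2)
β6 →I3  (common-e at J1 fixed by 2)
β1 →GY1  (GY1 both-in/both-out from 0)
β5 →J2  (1-jn J2 has f-setter on 1)

#0 stroke at GY1
#1 stroke at GY1
#2 stroke at J1
#3 stroke at I1
#4 stroke at I2
#5 stroke at J2
#6 stroke at I3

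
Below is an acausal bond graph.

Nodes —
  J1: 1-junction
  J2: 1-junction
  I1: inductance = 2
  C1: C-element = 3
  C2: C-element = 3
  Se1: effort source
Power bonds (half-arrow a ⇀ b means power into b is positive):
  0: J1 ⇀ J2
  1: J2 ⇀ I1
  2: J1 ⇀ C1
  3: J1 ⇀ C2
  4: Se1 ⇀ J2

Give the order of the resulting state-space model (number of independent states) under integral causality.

3  (C1, C2, I1 all integral)

#4 |J2  (Se1: effort source, stroke at far end)
#1 |I1  (I1 outputs flow p/I1)
#0 |J2  (J2 flow already set via bond 1)
#2 |J1  (1-jn J1 has f-setter on 0)
#3 |J1  (J1 flow already set via bond 0)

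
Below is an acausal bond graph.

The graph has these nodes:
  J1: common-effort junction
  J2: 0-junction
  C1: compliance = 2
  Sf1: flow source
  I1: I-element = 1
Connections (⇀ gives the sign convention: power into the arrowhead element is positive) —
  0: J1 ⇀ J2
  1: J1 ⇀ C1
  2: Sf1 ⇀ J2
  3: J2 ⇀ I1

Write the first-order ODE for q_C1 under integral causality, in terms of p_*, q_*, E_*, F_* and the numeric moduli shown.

dq_C1/dt = F_Sf1 - p_I1

β2 stroke→Sf1  (Sf1 fixes flow; stroke at Sf1)
β1 stroke→J1  (C1: C, integral causality)
β0 stroke→J2  (J1 effort already set via bond 1)
β3 stroke→I1  (common-e at J2 fixed by 0)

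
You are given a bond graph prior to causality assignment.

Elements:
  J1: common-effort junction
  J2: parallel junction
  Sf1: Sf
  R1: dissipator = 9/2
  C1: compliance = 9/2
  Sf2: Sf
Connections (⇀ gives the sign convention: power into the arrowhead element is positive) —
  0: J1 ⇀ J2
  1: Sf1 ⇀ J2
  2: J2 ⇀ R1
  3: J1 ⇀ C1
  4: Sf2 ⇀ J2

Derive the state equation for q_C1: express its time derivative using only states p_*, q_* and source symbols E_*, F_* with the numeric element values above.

bond 1 stroke at Sf1  (Sf1: flow source, stroke at near end)
bond 4 stroke at Sf2  (Sf2: flow source, stroke at near end)
bond 3 stroke at J1  (C1 integral (e out))
bond 0 stroke at J2  (J1 effort already set via bond 3)
bond 2 stroke at R1  (J2 effort already set via bond 0)

dq_C1/dt = F_Sf1 + F_Sf2 - 4*q_C1/81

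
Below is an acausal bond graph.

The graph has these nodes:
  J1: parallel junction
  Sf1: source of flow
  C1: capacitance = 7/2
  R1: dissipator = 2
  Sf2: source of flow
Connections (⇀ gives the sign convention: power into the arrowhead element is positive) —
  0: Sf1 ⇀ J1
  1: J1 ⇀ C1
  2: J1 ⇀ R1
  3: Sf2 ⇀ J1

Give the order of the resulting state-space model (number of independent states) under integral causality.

#0 stroke at Sf1  (Sf1: flow source, stroke at near end)
#3 stroke at Sf2  (Sf2 (Sf) sets flow on bond)
#1 stroke at J1  (C1 integral (e out))
#2 stroke at R1  (J1 effort already set via bond 1)

1  (C1 all integral)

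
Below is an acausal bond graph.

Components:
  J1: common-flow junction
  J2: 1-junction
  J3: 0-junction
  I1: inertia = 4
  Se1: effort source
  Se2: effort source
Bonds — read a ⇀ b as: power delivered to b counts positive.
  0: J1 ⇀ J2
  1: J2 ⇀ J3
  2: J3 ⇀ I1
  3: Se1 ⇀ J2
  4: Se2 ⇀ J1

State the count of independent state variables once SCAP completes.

bond 3 stroke→J2  (Se1 (Se) sets effort on bond)
bond 4 stroke→J1  (source Se2 imposes e)
bond 0 stroke→J2  (closing 1-jn rule on J1)
bond 1 stroke→J3  (J2 needs exactly one f-in)
bond 2 stroke→I1  (common-e at J3 fixed by 1)

1  (I1 all integral)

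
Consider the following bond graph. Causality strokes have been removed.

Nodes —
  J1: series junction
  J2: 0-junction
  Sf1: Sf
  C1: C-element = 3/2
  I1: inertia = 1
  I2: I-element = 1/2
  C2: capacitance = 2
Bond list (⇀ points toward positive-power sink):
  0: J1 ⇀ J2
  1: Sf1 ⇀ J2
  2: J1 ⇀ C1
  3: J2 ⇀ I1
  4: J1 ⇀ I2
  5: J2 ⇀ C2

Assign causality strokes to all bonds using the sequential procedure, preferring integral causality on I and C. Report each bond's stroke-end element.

b0 stroke→J1
b1 stroke→Sf1
b2 stroke→J1
b3 stroke→I1
b4 stroke→I2
b5 stroke→J2

#1 stroke at Sf1  (source Sf1 imposes f)
#2 stroke at J1  (C1: C, integral causality)
#3 stroke at I1  (I1: I, integral causality)
#4 stroke at I2  (I2: I, integral causality)
#0 stroke at J1  (common-f at J1 fixed by 4)
#5 stroke at J2  (J2 needs exactly one e-in)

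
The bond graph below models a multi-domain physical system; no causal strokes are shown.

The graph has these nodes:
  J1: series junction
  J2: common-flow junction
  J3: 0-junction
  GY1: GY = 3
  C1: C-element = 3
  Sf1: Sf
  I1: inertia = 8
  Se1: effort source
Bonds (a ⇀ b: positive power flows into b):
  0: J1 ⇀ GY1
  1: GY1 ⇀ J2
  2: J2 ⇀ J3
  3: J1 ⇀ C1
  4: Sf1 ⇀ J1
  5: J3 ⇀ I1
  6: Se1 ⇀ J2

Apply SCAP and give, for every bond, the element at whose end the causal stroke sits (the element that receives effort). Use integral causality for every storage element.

b4 stroke at Sf1  (Sf1 (Sf) sets flow on bond)
b6 stroke at J2  (Se1: effort source, stroke at far end)
b0 stroke at J1  (J1: bond 4 brought flow, rest push out)
b3 stroke at J1  (J1: bond 4 brought flow, rest push out)
b1 stroke at J2  (GY1: gyrator matches bond 0)
b2 stroke at J3  (only one flow-in slot at J2)
b5 stroke at I1  (J3 effort already set via bond 2)

#0 stroke→J1
#1 stroke→J2
#2 stroke→J3
#3 stroke→J1
#4 stroke→Sf1
#5 stroke→I1
#6 stroke→J2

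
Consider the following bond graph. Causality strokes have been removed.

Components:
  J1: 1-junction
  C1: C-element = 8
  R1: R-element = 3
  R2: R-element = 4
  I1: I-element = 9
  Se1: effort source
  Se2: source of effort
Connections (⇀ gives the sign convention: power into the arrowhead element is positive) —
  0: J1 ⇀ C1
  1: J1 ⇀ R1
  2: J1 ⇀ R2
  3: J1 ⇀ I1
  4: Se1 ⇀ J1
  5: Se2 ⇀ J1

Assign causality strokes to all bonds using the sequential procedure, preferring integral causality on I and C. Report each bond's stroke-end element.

bond 4 stroke→J1  (source Se1 imposes e)
bond 5 stroke→J1  (source Se2 imposes e)
bond 0 stroke→J1  (C1 outputs effort q/C1)
bond 3 stroke→I1  (I1 outputs flow p/I1)
bond 1 stroke→J1  (J1 flow already set via bond 3)
bond 2 stroke→J1  (J1 flow already set via bond 3)

β0 →J1
β1 →J1
β2 →J1
β3 →I1
β4 →J1
β5 →J1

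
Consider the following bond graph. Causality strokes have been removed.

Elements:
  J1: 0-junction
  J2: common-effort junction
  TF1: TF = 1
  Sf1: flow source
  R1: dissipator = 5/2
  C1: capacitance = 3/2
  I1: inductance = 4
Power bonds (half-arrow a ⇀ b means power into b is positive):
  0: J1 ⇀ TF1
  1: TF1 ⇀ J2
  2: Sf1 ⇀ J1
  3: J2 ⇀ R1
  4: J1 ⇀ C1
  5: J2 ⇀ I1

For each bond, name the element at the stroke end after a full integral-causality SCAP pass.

#2 |Sf1  (source Sf1 imposes f)
#4 |J1  (C1 outputs effort q/C1)
#0 |TF1  (J1 effort already set via bond 4)
#1 |J2  (through TF1, causality passes straight; one stroke at TF1)
#3 |R1  (common-e at J2 fixed by 1)
#5 |I1  (J2 effort already set via bond 1)

#0 →TF1
#1 →J2
#2 →Sf1
#3 →R1
#4 →J1
#5 →I1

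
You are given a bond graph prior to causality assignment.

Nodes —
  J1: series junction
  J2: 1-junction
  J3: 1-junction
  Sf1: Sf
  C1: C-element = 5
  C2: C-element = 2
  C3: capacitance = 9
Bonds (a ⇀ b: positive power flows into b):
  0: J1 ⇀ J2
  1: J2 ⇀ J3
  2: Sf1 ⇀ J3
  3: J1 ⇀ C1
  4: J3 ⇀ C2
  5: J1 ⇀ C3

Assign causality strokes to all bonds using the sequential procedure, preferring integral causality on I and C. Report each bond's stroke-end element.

bond 2 |Sf1  (source Sf1 imposes f)
bond 1 |J3  (1-jn J3 has f-setter on 2)
bond 4 |J3  (1-jn J3 has f-setter on 2)
bond 0 |J2  (common-f at J2 fixed by 1)
bond 3 |J1  (J1 flow already set via bond 0)
bond 5 |J1  (J1: bond 0 brought flow, rest push out)

β0 |J2
β1 |J3
β2 |Sf1
β3 |J1
β4 |J3
β5 |J1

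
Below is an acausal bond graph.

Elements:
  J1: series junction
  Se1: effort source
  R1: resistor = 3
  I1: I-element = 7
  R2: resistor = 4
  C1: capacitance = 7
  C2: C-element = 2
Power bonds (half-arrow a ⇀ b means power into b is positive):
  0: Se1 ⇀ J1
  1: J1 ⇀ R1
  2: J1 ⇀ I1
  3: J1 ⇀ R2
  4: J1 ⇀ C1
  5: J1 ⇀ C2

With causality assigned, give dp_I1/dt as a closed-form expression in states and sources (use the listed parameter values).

β0 →J1  (source Se1 imposes e)
β2 →I1  (I1 outputs flow p/I1)
β1 →J1  (common-f at J1 fixed by 2)
β3 →J1  (J1 flow already set via bond 2)
β4 →J1  (common-f at J1 fixed by 2)
β5 →J1  (J1 flow already set via bond 2)

dp_I1/dt = E_Se1 - p_I1 - q_C1/7 - q_C2/2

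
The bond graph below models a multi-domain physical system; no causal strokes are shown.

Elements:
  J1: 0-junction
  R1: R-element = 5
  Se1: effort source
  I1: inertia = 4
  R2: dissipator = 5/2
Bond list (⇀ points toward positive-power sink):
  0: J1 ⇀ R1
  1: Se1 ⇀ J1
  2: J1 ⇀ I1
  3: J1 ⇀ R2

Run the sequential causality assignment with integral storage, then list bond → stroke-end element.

β1 →J1  (Se1: effort source, stroke at far end)
β0 →R1  (0-jn J1 has e-setter on 1)
β2 →I1  (0-jn J1 has e-setter on 1)
β3 →R2  (J1 effort already set via bond 1)

bond 0 stroke→R1
bond 1 stroke→J1
bond 2 stroke→I1
bond 3 stroke→R2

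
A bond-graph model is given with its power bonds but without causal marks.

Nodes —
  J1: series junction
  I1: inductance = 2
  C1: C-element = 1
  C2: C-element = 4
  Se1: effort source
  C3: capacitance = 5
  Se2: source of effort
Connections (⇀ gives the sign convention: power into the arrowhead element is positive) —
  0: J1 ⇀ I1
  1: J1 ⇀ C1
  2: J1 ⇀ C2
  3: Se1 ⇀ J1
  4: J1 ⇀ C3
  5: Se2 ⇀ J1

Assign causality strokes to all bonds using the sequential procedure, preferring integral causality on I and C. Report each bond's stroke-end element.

β3 stroke→J1  (Se1 fixes effort; stroke away)
β5 stroke→J1  (Se2 (Se) sets effort on bond)
β0 stroke→I1  (I1 outputs flow p/I1)
β1 stroke→J1  (J1: bond 0 brought flow, rest push out)
β2 stroke→J1  (J1: bond 0 brought flow, rest push out)
β4 stroke→J1  (J1 flow already set via bond 0)

b0 stroke→I1
b1 stroke→J1
b2 stroke→J1
b3 stroke→J1
b4 stroke→J1
b5 stroke→J1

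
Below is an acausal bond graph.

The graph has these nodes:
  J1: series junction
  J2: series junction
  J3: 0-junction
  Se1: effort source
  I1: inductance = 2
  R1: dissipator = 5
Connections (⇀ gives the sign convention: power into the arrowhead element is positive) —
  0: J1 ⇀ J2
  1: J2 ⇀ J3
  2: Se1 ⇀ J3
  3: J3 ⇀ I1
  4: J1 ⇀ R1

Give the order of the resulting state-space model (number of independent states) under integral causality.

1  (I1 all integral)

#2 →J3  (source Se1 imposes e)
#1 →J2  (common-e at J3 fixed by 2)
#3 →I1  (common-e at J3 fixed by 2)
#0 →J1  (J2: last free bond brings flow in)
#4 →R1  (only one flow-in slot at J1)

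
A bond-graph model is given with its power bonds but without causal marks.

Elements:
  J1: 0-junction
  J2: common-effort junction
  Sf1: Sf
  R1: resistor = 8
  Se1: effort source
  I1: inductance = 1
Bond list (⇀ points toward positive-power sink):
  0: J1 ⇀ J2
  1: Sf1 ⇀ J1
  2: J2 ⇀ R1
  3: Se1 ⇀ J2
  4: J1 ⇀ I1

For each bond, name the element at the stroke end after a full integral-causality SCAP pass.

b0 →J1
b1 →Sf1
b2 →R1
b3 →J2
b4 →I1

b1 →Sf1  (Sf1: flow source, stroke at near end)
b3 →J2  (source Se1 imposes e)
b0 →J1  (J2 effort already set via bond 3)
b2 →R1  (common-e at J2 fixed by 3)
b4 →I1  (common-e at J1 fixed by 0)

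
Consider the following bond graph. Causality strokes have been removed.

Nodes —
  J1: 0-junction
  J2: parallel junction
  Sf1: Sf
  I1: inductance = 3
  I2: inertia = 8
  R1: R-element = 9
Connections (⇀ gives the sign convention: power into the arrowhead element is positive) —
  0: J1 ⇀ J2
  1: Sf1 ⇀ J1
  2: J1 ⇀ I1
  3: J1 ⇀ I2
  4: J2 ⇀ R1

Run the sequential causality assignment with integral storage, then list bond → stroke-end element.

#1 |Sf1  (source Sf1 imposes f)
#2 |I1  (prefer integral on I1)
#3 |I2  (I2 outputs flow p/I2)
#0 |J1  (J1 needs exactly one e-in)
#4 |J2  (J2 needs exactly one e-in)

bond 0 →J1
bond 1 →Sf1
bond 2 →I1
bond 3 →I2
bond 4 →J2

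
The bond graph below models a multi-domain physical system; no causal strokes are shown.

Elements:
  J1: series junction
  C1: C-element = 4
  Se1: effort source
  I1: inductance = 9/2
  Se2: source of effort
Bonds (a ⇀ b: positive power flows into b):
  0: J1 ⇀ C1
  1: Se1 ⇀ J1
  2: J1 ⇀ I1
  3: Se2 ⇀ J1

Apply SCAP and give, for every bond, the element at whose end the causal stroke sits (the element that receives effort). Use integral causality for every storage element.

b0 |J1
b1 |J1
b2 |I1
b3 |J1

bond 1 |J1  (Se1 fixes effort; stroke away)
bond 3 |J1  (source Se2 imposes e)
bond 0 |J1  (C1: C, integral causality)
bond 2 |I1  (only one flow-in slot at J1)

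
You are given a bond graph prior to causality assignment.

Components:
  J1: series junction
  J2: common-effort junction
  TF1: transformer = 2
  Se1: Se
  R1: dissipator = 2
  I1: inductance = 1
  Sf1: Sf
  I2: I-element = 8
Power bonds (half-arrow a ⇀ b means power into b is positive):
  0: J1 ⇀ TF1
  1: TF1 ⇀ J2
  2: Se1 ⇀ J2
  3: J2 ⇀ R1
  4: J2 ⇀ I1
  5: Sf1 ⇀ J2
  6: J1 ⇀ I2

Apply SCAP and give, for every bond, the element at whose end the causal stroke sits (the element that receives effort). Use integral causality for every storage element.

#2 stroke at J2  (Se1 fixes effort; stroke away)
#5 stroke at Sf1  (Sf1: flow source, stroke at near end)
#1 stroke at TF1  (0-jn J2 has e-setter on 2)
#3 stroke at R1  (common-e at J2 fixed by 2)
#4 stroke at I1  (0-jn J2 has e-setter on 2)
#0 stroke at J1  (TF1: transformer flips bond 1)
#6 stroke at I2  (J1: last free bond brings flow in)

β0 stroke→J1
β1 stroke→TF1
β2 stroke→J2
β3 stroke→R1
β4 stroke→I1
β5 stroke→Sf1
β6 stroke→I2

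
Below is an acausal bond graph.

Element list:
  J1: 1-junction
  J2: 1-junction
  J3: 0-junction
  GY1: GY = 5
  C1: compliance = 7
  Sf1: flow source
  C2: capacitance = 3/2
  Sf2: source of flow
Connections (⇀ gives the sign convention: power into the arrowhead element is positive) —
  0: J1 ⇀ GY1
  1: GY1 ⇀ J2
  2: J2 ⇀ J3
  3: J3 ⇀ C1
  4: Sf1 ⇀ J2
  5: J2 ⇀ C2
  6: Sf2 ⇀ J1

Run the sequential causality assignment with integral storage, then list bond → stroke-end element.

#0 stroke at J1
#1 stroke at J2
#2 stroke at J2
#3 stroke at J3
#4 stroke at Sf1
#5 stroke at J2
#6 stroke at Sf2

β4 |Sf1  (Sf1 fixes flow; stroke at Sf1)
β6 |Sf2  (Sf2: flow source, stroke at near end)
β0 |J1  (J1: bond 6 brought flow, rest push out)
β1 |J2  (1-jn J2 has f-setter on 4)
β2 |J2  (J2 flow already set via bond 4)
β5 |J2  (1-jn J2 has f-setter on 4)
β3 |J3  (J3: last free bond brings effort in)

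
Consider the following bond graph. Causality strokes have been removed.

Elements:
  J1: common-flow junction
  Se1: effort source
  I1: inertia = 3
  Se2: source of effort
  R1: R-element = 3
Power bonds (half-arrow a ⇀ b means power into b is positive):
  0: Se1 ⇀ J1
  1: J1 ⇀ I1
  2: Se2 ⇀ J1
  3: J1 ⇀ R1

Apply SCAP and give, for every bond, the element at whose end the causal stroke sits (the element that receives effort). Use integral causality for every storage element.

bond 0 stroke→J1
bond 1 stroke→I1
bond 2 stroke→J1
bond 3 stroke→J1

bond 0 →J1  (Se1 (Se) sets effort on bond)
bond 2 →J1  (source Se2 imposes e)
bond 1 →I1  (prefer integral on I1)
bond 3 →J1  (J1: bond 1 brought flow, rest push out)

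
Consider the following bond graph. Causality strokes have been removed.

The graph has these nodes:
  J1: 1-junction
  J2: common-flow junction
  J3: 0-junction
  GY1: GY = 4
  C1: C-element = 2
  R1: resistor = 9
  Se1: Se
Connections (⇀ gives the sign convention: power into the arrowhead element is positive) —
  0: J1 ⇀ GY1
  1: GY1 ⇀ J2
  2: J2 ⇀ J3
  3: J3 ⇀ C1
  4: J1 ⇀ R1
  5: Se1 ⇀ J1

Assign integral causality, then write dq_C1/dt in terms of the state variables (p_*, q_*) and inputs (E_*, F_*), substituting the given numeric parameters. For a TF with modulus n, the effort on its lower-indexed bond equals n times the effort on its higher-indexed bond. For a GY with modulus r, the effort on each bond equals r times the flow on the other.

dq_C1/dt = E_Se1/4 - 9*q_C1/32

β5 stroke→J1  (Se1 fixes effort; stroke away)
β3 stroke→J3  (C1: C, integral causality)
β2 stroke→J2  (0-jn J3 has e-setter on 3)
β1 stroke→GY1  (J2 needs exactly one f-in)
β0 stroke→GY1  (GY1 both-in/both-out from 1)
β4 stroke→J1  (J1: bond 0 brought flow, rest push out)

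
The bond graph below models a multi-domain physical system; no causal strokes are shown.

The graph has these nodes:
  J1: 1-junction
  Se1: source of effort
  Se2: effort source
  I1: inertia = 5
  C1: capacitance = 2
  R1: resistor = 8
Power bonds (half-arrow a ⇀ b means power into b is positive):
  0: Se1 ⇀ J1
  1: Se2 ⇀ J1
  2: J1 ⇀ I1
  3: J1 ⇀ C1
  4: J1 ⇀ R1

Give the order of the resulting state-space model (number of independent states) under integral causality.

2  (C1, I1 all integral)

β0 stroke at J1  (Se1 (Se) sets effort on bond)
β1 stroke at J1  (Se2 (Se) sets effort on bond)
β2 stroke at I1  (I1 integral (f out))
β3 stroke at J1  (common-f at J1 fixed by 2)
β4 stroke at J1  (J1 flow already set via bond 2)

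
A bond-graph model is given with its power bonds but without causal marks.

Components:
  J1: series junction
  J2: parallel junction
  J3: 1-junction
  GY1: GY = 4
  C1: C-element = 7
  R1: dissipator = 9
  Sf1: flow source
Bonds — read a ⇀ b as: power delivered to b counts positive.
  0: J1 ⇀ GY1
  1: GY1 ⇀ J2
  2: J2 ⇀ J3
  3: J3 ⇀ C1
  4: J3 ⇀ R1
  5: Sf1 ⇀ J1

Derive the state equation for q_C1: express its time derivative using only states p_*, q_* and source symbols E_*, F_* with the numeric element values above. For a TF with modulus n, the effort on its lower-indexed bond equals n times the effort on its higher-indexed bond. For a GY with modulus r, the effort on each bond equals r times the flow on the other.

β5 stroke at Sf1  (Sf1: flow source, stroke at near end)
β0 stroke at J1  (J1: bond 5 brought flow, rest push out)
β1 stroke at J2  (GY1 both-in/both-out from 0)
β2 stroke at J3  (common-e at J2 fixed by 1)
β3 stroke at J3  (prefer integral on C1)
β4 stroke at R1  (J3: last free bond brings flow in)

dq_C1/dt = 4*F_Sf1/9 - q_C1/63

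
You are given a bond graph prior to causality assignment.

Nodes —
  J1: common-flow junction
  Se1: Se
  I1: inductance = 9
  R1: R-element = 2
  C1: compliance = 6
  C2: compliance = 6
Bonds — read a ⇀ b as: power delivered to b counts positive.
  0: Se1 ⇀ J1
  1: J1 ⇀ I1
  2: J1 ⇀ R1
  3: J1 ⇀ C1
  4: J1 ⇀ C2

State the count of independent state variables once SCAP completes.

3  (C1, C2, I1 all integral)

b0 →J1  (source Se1 imposes e)
b1 →I1  (I1 integral (f out))
b2 →J1  (1-jn J1 has f-setter on 1)
b3 →J1  (J1 flow already set via bond 1)
b4 →J1  (J1 flow already set via bond 1)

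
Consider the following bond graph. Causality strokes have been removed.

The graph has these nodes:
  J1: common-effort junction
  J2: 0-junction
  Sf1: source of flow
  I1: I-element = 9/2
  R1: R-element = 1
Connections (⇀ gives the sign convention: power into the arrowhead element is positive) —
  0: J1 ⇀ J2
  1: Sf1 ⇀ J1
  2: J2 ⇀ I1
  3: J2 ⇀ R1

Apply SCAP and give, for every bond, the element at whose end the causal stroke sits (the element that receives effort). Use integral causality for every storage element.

β0 |J1
β1 |Sf1
β2 |I1
β3 |J2

bond 1 →Sf1  (Sf1 (Sf) sets flow on bond)
bond 0 →J1  (J1 needs exactly one e-in)
bond 2 →I1  (I1 integral (f out))
bond 3 →J2  (J2 needs exactly one e-in)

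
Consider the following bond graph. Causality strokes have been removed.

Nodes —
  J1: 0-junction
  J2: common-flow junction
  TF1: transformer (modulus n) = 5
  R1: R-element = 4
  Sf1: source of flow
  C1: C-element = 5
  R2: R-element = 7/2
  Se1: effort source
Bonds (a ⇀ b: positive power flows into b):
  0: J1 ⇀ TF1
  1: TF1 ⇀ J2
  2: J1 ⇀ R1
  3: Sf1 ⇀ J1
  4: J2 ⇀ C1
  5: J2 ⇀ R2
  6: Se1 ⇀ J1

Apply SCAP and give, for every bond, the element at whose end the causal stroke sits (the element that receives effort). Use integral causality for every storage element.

#3 stroke at Sf1  (source Sf1 imposes f)
#6 stroke at J1  (Se1 fixes effort; stroke away)
#0 stroke at TF1  (J1: bond 6 brought effort, rest push out)
#2 stroke at R1  (0-jn J1 has e-setter on 6)
#1 stroke at J2  (TF TF1: opposite of bond 0)
#4 stroke at J2  (C1: C, integral causality)
#5 stroke at R2  (only one flow-in slot at J2)

β0 →TF1
β1 →J2
β2 →R1
β3 →Sf1
β4 →J2
β5 →R2
β6 →J1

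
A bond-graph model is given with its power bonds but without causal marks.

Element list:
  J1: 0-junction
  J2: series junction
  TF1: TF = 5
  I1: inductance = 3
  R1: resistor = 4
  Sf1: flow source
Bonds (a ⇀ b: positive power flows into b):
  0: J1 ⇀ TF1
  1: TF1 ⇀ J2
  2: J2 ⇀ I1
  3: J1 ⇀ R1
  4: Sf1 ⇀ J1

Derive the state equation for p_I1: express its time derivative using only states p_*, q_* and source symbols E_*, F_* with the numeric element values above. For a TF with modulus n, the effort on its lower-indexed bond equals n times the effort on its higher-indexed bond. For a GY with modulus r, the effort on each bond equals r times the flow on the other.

dp_I1/dt = 4*F_Sf1/5 - 4*p_I1/75

b4 →Sf1  (Sf1: flow source, stroke at near end)
b2 →I1  (I1 integral (f out))
b1 →J2  (J2 flow already set via bond 2)
b0 →TF1  (through TF1, causality passes straight; one stroke at TF1)
b3 →J1  (J1 needs exactly one e-in)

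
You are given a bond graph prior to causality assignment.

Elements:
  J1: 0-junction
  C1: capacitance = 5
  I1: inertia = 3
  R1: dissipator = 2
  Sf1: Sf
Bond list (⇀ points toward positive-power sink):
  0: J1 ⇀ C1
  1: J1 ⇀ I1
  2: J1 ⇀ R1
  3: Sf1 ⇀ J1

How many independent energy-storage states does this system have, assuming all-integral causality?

bond 3 stroke at Sf1  (Sf1 fixes flow; stroke at Sf1)
bond 0 stroke at J1  (C1: C, integral causality)
bond 1 stroke at I1  (0-jn J1 has e-setter on 0)
bond 2 stroke at R1  (0-jn J1 has e-setter on 0)

2  (C1, I1 all integral)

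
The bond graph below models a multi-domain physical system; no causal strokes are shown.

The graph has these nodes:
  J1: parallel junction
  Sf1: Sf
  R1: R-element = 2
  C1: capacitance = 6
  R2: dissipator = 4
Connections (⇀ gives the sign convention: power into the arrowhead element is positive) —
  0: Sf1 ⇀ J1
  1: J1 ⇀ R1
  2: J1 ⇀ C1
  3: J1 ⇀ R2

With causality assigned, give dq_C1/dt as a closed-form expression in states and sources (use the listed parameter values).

#0 |Sf1  (source Sf1 imposes f)
#2 |J1  (C1: C, integral causality)
#1 |R1  (0-jn J1 has e-setter on 2)
#3 |R2  (0-jn J1 has e-setter on 2)

dq_C1/dt = F_Sf1 - q_C1/8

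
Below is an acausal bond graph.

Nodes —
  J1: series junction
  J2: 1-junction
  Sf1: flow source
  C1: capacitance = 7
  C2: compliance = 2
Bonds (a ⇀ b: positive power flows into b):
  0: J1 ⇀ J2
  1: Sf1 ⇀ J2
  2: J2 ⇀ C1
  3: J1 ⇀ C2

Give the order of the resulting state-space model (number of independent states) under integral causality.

b1 stroke at Sf1  (source Sf1 imposes f)
b0 stroke at J2  (J2: bond 1 brought flow, rest push out)
b2 stroke at J2  (J2: bond 1 brought flow, rest push out)
b3 stroke at J1  (J1: bond 0 brought flow, rest push out)

2  (C1, C2 all integral)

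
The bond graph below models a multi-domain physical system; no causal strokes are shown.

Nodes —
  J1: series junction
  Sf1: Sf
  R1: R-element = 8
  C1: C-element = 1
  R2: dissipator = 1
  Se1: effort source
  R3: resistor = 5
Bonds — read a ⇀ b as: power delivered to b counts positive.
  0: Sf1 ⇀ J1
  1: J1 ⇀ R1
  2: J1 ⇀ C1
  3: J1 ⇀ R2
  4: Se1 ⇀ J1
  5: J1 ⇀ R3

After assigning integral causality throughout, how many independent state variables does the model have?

1  (C1 all integral)

b0 stroke→Sf1  (Sf1 fixes flow; stroke at Sf1)
b4 stroke→J1  (Se1 fixes effort; stroke away)
b1 stroke→J1  (J1: bond 0 brought flow, rest push out)
b2 stroke→J1  (J1 flow already set via bond 0)
b3 stroke→J1  (1-jn J1 has f-setter on 0)
b5 stroke→J1  (J1 flow already set via bond 0)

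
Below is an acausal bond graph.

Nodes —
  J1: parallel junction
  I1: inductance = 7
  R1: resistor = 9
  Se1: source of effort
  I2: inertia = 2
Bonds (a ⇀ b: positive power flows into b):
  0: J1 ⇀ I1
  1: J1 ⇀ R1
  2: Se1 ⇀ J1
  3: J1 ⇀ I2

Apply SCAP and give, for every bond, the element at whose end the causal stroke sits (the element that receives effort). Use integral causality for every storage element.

bond 2 stroke→J1  (Se1 fixes effort; stroke away)
bond 0 stroke→I1  (J1: bond 2 brought effort, rest push out)
bond 1 stroke→R1  (common-e at J1 fixed by 2)
bond 3 stroke→I2  (J1 effort already set via bond 2)

b0 →I1
b1 →R1
b2 →J1
b3 →I2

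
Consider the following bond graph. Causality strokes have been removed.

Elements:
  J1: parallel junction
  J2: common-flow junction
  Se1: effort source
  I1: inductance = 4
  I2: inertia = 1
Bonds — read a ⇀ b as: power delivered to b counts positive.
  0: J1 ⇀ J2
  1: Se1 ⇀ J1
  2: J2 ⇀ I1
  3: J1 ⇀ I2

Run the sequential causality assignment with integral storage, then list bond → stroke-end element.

#1 stroke at J1  (Se1 (Se) sets effort on bond)
#0 stroke at J2  (common-e at J1 fixed by 1)
#3 stroke at I2  (J1 effort already set via bond 1)
#2 stroke at I1  (only one flow-in slot at J2)

bond 0 stroke at J2
bond 1 stroke at J1
bond 2 stroke at I1
bond 3 stroke at I2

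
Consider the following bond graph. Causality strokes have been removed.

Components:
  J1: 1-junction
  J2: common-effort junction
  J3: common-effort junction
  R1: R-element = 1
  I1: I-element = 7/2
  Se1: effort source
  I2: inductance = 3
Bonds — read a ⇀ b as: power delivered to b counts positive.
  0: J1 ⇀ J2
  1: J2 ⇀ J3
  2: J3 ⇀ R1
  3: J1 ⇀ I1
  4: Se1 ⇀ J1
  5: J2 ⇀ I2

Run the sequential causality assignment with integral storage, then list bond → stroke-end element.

bond 0 |J1
bond 1 |J2
bond 2 |J3
bond 3 |I1
bond 4 |J1
bond 5 |I2

β4 |J1  (Se1 fixes effort; stroke away)
β3 |I1  (I1: I, integral causality)
β0 |J1  (J1: bond 3 brought flow, rest push out)
β5 |I2  (prefer integral on I2)
β1 |J2  (J2: last free bond brings effort in)
β2 |J3  (only one effort-in slot at J3)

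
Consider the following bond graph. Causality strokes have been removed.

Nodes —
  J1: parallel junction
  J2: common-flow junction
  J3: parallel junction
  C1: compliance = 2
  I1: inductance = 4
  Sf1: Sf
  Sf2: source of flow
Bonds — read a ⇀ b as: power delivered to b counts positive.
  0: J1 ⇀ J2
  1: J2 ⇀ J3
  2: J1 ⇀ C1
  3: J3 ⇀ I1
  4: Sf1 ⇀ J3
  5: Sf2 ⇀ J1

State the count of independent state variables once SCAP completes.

β4 |Sf1  (Sf1 (Sf) sets flow on bond)
β5 |Sf2  (source Sf2 imposes f)
β2 |J1  (C1 integral (e out))
β0 |J2  (J1: bond 2 brought effort, rest push out)
β1 |J3  (J2 needs exactly one f-in)
β3 |I1  (J3: bond 1 brought effort, rest push out)

2  (C1, I1 all integral)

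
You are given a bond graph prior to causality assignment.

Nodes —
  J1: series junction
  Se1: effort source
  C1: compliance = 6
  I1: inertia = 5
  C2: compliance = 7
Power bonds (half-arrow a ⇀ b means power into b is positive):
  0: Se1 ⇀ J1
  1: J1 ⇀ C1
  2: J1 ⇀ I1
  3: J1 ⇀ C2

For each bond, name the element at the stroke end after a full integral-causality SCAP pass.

b0 |J1
b1 |J1
b2 |I1
b3 |J1

β0 stroke→J1  (Se1 (Se) sets effort on bond)
β1 stroke→J1  (prefer integral on C1)
β2 stroke→I1  (prefer integral on I1)
β3 stroke→J1  (J1 flow already set via bond 2)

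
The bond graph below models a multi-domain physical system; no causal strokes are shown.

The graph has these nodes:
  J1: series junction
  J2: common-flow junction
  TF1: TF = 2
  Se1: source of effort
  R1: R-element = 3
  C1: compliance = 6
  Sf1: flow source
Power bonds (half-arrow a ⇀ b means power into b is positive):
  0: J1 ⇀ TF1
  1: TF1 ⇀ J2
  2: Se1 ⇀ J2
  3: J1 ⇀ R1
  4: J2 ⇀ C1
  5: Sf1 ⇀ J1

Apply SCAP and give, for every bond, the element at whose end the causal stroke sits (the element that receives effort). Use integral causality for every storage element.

#0 stroke at J1
#1 stroke at TF1
#2 stroke at J2
#3 stroke at J1
#4 stroke at J2
#5 stroke at Sf1

β2 stroke→J2  (Se1: effort source, stroke at far end)
β5 stroke→Sf1  (source Sf1 imposes f)
β0 stroke→J1  (1-jn J1 has f-setter on 5)
β3 stroke→J1  (J1: bond 5 brought flow, rest push out)
β1 stroke→TF1  (TF1: transformer flips bond 0)
β4 stroke→J2  (J2 flow already set via bond 1)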